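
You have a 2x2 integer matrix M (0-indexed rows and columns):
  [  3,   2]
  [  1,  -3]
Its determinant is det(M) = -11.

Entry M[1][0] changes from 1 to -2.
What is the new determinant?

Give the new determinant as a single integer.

Answer: -5

Derivation:
det is linear in row 1: changing M[1][0] by delta changes det by delta * cofactor(1,0).
Cofactor C_10 = (-1)^(1+0) * minor(1,0) = -2
Entry delta = -2 - 1 = -3
Det delta = -3 * -2 = 6
New det = -11 + 6 = -5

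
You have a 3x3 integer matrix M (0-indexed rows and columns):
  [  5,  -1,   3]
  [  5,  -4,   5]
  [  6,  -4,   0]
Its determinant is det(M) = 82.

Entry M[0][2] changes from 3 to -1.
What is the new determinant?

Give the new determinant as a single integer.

det is linear in row 0: changing M[0][2] by delta changes det by delta * cofactor(0,2).
Cofactor C_02 = (-1)^(0+2) * minor(0,2) = 4
Entry delta = -1 - 3 = -4
Det delta = -4 * 4 = -16
New det = 82 + -16 = 66

Answer: 66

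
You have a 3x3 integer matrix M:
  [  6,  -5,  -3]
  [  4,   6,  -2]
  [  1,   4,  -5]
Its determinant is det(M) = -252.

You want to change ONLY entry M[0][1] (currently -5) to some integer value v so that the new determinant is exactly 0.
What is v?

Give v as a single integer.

Answer: 9

Derivation:
det is linear in entry M[0][1]: det = old_det + (v - -5) * C_01
Cofactor C_01 = 18
Want det = 0: -252 + (v - -5) * 18 = 0
  (v - -5) = 252 / 18 = 14
  v = -5 + (14) = 9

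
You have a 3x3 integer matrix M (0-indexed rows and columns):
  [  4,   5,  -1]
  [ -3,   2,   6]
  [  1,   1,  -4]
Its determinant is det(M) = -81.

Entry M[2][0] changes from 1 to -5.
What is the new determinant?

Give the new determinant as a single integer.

det is linear in row 2: changing M[2][0] by delta changes det by delta * cofactor(2,0).
Cofactor C_20 = (-1)^(2+0) * minor(2,0) = 32
Entry delta = -5 - 1 = -6
Det delta = -6 * 32 = -192
New det = -81 + -192 = -273

Answer: -273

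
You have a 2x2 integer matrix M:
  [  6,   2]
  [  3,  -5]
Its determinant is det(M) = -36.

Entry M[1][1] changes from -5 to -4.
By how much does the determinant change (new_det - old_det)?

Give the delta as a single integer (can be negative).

Answer: 6

Derivation:
Cofactor C_11 = 6
Entry delta = -4 - -5 = 1
Det delta = entry_delta * cofactor = 1 * 6 = 6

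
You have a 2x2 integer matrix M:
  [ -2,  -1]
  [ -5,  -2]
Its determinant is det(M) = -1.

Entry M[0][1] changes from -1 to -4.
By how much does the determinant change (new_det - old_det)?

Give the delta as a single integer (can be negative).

Answer: -15

Derivation:
Cofactor C_01 = 5
Entry delta = -4 - -1 = -3
Det delta = entry_delta * cofactor = -3 * 5 = -15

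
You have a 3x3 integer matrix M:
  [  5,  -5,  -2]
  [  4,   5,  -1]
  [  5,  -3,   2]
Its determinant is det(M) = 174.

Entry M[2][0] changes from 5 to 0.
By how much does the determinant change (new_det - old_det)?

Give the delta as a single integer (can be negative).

Cofactor C_20 = 15
Entry delta = 0 - 5 = -5
Det delta = entry_delta * cofactor = -5 * 15 = -75

Answer: -75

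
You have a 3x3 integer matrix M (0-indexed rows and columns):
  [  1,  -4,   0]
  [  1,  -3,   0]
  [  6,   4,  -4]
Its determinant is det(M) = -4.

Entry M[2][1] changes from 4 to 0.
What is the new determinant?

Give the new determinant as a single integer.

Answer: -4

Derivation:
det is linear in row 2: changing M[2][1] by delta changes det by delta * cofactor(2,1).
Cofactor C_21 = (-1)^(2+1) * minor(2,1) = 0
Entry delta = 0 - 4 = -4
Det delta = -4 * 0 = 0
New det = -4 + 0 = -4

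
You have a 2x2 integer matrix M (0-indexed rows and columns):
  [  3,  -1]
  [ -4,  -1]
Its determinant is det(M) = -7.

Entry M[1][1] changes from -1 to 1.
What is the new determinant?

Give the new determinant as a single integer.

det is linear in row 1: changing M[1][1] by delta changes det by delta * cofactor(1,1).
Cofactor C_11 = (-1)^(1+1) * minor(1,1) = 3
Entry delta = 1 - -1 = 2
Det delta = 2 * 3 = 6
New det = -7 + 6 = -1

Answer: -1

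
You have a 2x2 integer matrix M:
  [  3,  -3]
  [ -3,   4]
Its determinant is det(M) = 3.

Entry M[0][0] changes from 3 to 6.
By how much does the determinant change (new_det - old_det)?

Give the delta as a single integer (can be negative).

Cofactor C_00 = 4
Entry delta = 6 - 3 = 3
Det delta = entry_delta * cofactor = 3 * 4 = 12

Answer: 12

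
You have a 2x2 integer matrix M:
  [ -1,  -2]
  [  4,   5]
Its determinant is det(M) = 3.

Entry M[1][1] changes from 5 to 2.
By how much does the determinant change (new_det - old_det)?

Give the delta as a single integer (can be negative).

Cofactor C_11 = -1
Entry delta = 2 - 5 = -3
Det delta = entry_delta * cofactor = -3 * -1 = 3

Answer: 3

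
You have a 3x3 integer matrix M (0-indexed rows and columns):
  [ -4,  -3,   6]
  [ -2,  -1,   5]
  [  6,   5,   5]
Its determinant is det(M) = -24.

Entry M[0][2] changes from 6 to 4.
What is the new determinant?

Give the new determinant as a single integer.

det is linear in row 0: changing M[0][2] by delta changes det by delta * cofactor(0,2).
Cofactor C_02 = (-1)^(0+2) * minor(0,2) = -4
Entry delta = 4 - 6 = -2
Det delta = -2 * -4 = 8
New det = -24 + 8 = -16

Answer: -16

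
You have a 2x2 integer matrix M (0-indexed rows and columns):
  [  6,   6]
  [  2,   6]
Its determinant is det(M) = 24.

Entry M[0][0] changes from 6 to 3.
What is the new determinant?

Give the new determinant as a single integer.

det is linear in row 0: changing M[0][0] by delta changes det by delta * cofactor(0,0).
Cofactor C_00 = (-1)^(0+0) * minor(0,0) = 6
Entry delta = 3 - 6 = -3
Det delta = -3 * 6 = -18
New det = 24 + -18 = 6

Answer: 6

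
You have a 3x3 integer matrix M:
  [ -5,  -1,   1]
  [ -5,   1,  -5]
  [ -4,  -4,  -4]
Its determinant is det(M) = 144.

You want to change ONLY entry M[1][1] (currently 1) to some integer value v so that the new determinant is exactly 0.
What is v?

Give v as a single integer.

det is linear in entry M[1][1]: det = old_det + (v - 1) * C_11
Cofactor C_11 = 24
Want det = 0: 144 + (v - 1) * 24 = 0
  (v - 1) = -144 / 24 = -6
  v = 1 + (-6) = -5

Answer: -5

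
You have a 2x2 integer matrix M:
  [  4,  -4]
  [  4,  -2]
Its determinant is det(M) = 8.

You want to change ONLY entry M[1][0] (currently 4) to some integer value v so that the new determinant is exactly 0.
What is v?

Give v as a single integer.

Answer: 2

Derivation:
det is linear in entry M[1][0]: det = old_det + (v - 4) * C_10
Cofactor C_10 = 4
Want det = 0: 8 + (v - 4) * 4 = 0
  (v - 4) = -8 / 4 = -2
  v = 4 + (-2) = 2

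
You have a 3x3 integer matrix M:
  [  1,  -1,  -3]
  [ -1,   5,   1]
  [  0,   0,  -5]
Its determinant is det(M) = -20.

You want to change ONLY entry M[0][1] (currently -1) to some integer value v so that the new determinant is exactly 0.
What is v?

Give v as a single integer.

Answer: -5

Derivation:
det is linear in entry M[0][1]: det = old_det + (v - -1) * C_01
Cofactor C_01 = -5
Want det = 0: -20 + (v - -1) * -5 = 0
  (v - -1) = 20 / -5 = -4
  v = -1 + (-4) = -5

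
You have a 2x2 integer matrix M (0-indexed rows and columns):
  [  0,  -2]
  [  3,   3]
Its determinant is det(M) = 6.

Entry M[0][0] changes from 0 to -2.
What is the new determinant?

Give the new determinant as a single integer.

det is linear in row 0: changing M[0][0] by delta changes det by delta * cofactor(0,0).
Cofactor C_00 = (-1)^(0+0) * minor(0,0) = 3
Entry delta = -2 - 0 = -2
Det delta = -2 * 3 = -6
New det = 6 + -6 = 0

Answer: 0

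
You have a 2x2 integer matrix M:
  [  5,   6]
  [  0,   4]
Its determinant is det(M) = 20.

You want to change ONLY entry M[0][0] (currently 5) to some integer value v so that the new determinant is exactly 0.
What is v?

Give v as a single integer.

det is linear in entry M[0][0]: det = old_det + (v - 5) * C_00
Cofactor C_00 = 4
Want det = 0: 20 + (v - 5) * 4 = 0
  (v - 5) = -20 / 4 = -5
  v = 5 + (-5) = 0

Answer: 0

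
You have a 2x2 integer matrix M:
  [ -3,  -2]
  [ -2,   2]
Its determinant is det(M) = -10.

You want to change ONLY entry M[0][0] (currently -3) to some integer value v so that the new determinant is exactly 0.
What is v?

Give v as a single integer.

det is linear in entry M[0][0]: det = old_det + (v - -3) * C_00
Cofactor C_00 = 2
Want det = 0: -10 + (v - -3) * 2 = 0
  (v - -3) = 10 / 2 = 5
  v = -3 + (5) = 2

Answer: 2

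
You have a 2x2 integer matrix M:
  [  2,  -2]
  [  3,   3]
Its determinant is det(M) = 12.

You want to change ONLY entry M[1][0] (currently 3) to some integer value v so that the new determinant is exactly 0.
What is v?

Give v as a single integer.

det is linear in entry M[1][0]: det = old_det + (v - 3) * C_10
Cofactor C_10 = 2
Want det = 0: 12 + (v - 3) * 2 = 0
  (v - 3) = -12 / 2 = -6
  v = 3 + (-6) = -3

Answer: -3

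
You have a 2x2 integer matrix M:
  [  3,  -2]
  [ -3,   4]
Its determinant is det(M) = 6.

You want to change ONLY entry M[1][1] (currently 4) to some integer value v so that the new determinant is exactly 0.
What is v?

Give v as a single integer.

det is linear in entry M[1][1]: det = old_det + (v - 4) * C_11
Cofactor C_11 = 3
Want det = 0: 6 + (v - 4) * 3 = 0
  (v - 4) = -6 / 3 = -2
  v = 4 + (-2) = 2

Answer: 2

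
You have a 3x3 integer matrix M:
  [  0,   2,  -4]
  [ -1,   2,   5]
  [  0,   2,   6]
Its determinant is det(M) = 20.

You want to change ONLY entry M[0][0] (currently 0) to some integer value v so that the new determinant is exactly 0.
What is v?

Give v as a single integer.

Answer: -10

Derivation:
det is linear in entry M[0][0]: det = old_det + (v - 0) * C_00
Cofactor C_00 = 2
Want det = 0: 20 + (v - 0) * 2 = 0
  (v - 0) = -20 / 2 = -10
  v = 0 + (-10) = -10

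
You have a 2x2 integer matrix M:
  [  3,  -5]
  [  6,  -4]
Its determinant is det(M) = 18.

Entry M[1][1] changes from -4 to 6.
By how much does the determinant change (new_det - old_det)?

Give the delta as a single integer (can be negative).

Answer: 30

Derivation:
Cofactor C_11 = 3
Entry delta = 6 - -4 = 10
Det delta = entry_delta * cofactor = 10 * 3 = 30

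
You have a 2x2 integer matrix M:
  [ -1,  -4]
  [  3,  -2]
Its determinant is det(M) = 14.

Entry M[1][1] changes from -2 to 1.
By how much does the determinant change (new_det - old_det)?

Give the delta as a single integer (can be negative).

Cofactor C_11 = -1
Entry delta = 1 - -2 = 3
Det delta = entry_delta * cofactor = 3 * -1 = -3

Answer: -3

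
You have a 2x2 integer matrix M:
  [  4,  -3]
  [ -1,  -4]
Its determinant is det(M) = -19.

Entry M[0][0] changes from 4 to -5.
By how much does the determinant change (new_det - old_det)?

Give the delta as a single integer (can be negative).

Answer: 36

Derivation:
Cofactor C_00 = -4
Entry delta = -5 - 4 = -9
Det delta = entry_delta * cofactor = -9 * -4 = 36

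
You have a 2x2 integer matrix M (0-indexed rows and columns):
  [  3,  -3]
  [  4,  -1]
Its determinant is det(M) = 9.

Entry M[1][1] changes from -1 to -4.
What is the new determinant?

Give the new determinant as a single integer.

Answer: 0

Derivation:
det is linear in row 1: changing M[1][1] by delta changes det by delta * cofactor(1,1).
Cofactor C_11 = (-1)^(1+1) * minor(1,1) = 3
Entry delta = -4 - -1 = -3
Det delta = -3 * 3 = -9
New det = 9 + -9 = 0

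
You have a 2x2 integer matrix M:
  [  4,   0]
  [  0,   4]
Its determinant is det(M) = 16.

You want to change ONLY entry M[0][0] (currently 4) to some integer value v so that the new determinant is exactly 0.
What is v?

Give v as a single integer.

det is linear in entry M[0][0]: det = old_det + (v - 4) * C_00
Cofactor C_00 = 4
Want det = 0: 16 + (v - 4) * 4 = 0
  (v - 4) = -16 / 4 = -4
  v = 4 + (-4) = 0

Answer: 0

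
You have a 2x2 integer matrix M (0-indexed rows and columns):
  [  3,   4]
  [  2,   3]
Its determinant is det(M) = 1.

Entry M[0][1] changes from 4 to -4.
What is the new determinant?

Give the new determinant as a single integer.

det is linear in row 0: changing M[0][1] by delta changes det by delta * cofactor(0,1).
Cofactor C_01 = (-1)^(0+1) * minor(0,1) = -2
Entry delta = -4 - 4 = -8
Det delta = -8 * -2 = 16
New det = 1 + 16 = 17

Answer: 17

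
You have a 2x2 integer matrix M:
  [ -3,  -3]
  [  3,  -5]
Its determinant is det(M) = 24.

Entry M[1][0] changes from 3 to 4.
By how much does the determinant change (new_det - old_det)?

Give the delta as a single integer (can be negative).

Answer: 3

Derivation:
Cofactor C_10 = 3
Entry delta = 4 - 3 = 1
Det delta = entry_delta * cofactor = 1 * 3 = 3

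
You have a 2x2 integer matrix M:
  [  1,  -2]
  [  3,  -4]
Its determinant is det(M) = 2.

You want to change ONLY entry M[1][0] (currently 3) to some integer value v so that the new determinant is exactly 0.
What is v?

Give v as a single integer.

det is linear in entry M[1][0]: det = old_det + (v - 3) * C_10
Cofactor C_10 = 2
Want det = 0: 2 + (v - 3) * 2 = 0
  (v - 3) = -2 / 2 = -1
  v = 3 + (-1) = 2

Answer: 2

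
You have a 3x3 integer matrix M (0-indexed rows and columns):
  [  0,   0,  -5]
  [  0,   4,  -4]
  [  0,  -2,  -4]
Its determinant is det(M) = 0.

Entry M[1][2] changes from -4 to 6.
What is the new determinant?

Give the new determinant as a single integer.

det is linear in row 1: changing M[1][2] by delta changes det by delta * cofactor(1,2).
Cofactor C_12 = (-1)^(1+2) * minor(1,2) = 0
Entry delta = 6 - -4 = 10
Det delta = 10 * 0 = 0
New det = 0 + 0 = 0

Answer: 0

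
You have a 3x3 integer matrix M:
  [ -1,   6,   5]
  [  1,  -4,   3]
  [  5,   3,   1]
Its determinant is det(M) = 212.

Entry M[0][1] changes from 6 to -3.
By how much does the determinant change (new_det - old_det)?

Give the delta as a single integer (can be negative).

Cofactor C_01 = 14
Entry delta = -3 - 6 = -9
Det delta = entry_delta * cofactor = -9 * 14 = -126

Answer: -126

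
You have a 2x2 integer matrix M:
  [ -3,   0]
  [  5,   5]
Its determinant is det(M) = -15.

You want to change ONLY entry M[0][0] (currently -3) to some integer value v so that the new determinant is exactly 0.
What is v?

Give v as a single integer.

det is linear in entry M[0][0]: det = old_det + (v - -3) * C_00
Cofactor C_00 = 5
Want det = 0: -15 + (v - -3) * 5 = 0
  (v - -3) = 15 / 5 = 3
  v = -3 + (3) = 0

Answer: 0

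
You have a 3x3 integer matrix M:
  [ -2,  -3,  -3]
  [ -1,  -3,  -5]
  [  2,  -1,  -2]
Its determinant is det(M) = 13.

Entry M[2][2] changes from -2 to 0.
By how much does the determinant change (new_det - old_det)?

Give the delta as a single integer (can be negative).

Cofactor C_22 = 3
Entry delta = 0 - -2 = 2
Det delta = entry_delta * cofactor = 2 * 3 = 6

Answer: 6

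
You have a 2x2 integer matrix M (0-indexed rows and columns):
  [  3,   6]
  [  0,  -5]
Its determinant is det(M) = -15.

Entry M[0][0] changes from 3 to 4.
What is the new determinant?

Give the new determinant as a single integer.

det is linear in row 0: changing M[0][0] by delta changes det by delta * cofactor(0,0).
Cofactor C_00 = (-1)^(0+0) * minor(0,0) = -5
Entry delta = 4 - 3 = 1
Det delta = 1 * -5 = -5
New det = -15 + -5 = -20

Answer: -20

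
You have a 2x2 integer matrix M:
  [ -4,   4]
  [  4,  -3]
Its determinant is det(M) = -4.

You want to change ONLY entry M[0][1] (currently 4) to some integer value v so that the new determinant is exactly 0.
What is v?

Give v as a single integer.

det is linear in entry M[0][1]: det = old_det + (v - 4) * C_01
Cofactor C_01 = -4
Want det = 0: -4 + (v - 4) * -4 = 0
  (v - 4) = 4 / -4 = -1
  v = 4 + (-1) = 3

Answer: 3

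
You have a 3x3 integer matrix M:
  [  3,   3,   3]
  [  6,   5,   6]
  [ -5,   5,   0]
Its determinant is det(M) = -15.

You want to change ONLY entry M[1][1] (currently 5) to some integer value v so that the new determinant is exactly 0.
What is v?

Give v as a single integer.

det is linear in entry M[1][1]: det = old_det + (v - 5) * C_11
Cofactor C_11 = 15
Want det = 0: -15 + (v - 5) * 15 = 0
  (v - 5) = 15 / 15 = 1
  v = 5 + (1) = 6

Answer: 6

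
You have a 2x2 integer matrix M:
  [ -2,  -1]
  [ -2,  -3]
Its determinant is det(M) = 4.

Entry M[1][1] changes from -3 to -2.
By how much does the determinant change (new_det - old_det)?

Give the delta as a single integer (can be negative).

Cofactor C_11 = -2
Entry delta = -2 - -3 = 1
Det delta = entry_delta * cofactor = 1 * -2 = -2

Answer: -2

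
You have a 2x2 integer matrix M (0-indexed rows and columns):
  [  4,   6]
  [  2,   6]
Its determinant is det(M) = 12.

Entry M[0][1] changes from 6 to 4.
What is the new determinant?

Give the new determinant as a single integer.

det is linear in row 0: changing M[0][1] by delta changes det by delta * cofactor(0,1).
Cofactor C_01 = (-1)^(0+1) * minor(0,1) = -2
Entry delta = 4 - 6 = -2
Det delta = -2 * -2 = 4
New det = 12 + 4 = 16

Answer: 16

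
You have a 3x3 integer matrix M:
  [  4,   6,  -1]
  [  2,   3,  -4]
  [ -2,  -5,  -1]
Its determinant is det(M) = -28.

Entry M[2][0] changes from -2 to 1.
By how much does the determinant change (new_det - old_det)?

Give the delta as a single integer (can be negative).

Cofactor C_20 = -21
Entry delta = 1 - -2 = 3
Det delta = entry_delta * cofactor = 3 * -21 = -63

Answer: -63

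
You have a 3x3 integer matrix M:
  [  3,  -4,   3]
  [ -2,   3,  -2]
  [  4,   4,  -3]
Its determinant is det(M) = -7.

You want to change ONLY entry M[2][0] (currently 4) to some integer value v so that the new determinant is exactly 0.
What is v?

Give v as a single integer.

Answer: -3

Derivation:
det is linear in entry M[2][0]: det = old_det + (v - 4) * C_20
Cofactor C_20 = -1
Want det = 0: -7 + (v - 4) * -1 = 0
  (v - 4) = 7 / -1 = -7
  v = 4 + (-7) = -3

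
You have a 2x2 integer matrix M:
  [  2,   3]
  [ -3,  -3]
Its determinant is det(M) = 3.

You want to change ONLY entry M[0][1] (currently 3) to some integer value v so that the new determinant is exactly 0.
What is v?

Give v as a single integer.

Answer: 2

Derivation:
det is linear in entry M[0][1]: det = old_det + (v - 3) * C_01
Cofactor C_01 = 3
Want det = 0: 3 + (v - 3) * 3 = 0
  (v - 3) = -3 / 3 = -1
  v = 3 + (-1) = 2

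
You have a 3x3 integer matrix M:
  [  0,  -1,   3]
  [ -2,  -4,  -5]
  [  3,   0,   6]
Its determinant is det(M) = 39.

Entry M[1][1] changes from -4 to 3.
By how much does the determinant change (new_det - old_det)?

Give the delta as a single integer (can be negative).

Cofactor C_11 = -9
Entry delta = 3 - -4 = 7
Det delta = entry_delta * cofactor = 7 * -9 = -63

Answer: -63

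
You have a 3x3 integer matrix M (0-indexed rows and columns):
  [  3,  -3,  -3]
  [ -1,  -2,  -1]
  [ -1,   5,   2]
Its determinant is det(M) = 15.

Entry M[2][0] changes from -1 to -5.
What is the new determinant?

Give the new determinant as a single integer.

det is linear in row 2: changing M[2][0] by delta changes det by delta * cofactor(2,0).
Cofactor C_20 = (-1)^(2+0) * minor(2,0) = -3
Entry delta = -5 - -1 = -4
Det delta = -4 * -3 = 12
New det = 15 + 12 = 27

Answer: 27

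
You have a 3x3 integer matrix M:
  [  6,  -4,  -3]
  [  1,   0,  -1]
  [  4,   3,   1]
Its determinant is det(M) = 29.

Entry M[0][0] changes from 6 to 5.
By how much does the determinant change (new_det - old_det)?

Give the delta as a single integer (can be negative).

Answer: -3

Derivation:
Cofactor C_00 = 3
Entry delta = 5 - 6 = -1
Det delta = entry_delta * cofactor = -1 * 3 = -3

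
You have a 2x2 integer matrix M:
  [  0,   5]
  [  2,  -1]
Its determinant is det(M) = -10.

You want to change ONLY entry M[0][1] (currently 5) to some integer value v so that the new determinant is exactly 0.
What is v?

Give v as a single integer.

Answer: 0

Derivation:
det is linear in entry M[0][1]: det = old_det + (v - 5) * C_01
Cofactor C_01 = -2
Want det = 0: -10 + (v - 5) * -2 = 0
  (v - 5) = 10 / -2 = -5
  v = 5 + (-5) = 0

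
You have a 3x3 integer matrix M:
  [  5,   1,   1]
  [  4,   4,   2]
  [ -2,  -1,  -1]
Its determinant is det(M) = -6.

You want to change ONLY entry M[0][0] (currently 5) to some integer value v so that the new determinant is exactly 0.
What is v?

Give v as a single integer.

Answer: 2

Derivation:
det is linear in entry M[0][0]: det = old_det + (v - 5) * C_00
Cofactor C_00 = -2
Want det = 0: -6 + (v - 5) * -2 = 0
  (v - 5) = 6 / -2 = -3
  v = 5 + (-3) = 2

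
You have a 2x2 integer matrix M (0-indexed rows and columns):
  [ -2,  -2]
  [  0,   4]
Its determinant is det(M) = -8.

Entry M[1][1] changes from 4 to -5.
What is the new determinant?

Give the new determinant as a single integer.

Answer: 10

Derivation:
det is linear in row 1: changing M[1][1] by delta changes det by delta * cofactor(1,1).
Cofactor C_11 = (-1)^(1+1) * minor(1,1) = -2
Entry delta = -5 - 4 = -9
Det delta = -9 * -2 = 18
New det = -8 + 18 = 10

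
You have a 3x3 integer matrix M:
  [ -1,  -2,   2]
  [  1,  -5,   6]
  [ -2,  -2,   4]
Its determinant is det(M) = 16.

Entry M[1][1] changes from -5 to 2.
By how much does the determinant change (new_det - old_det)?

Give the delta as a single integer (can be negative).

Cofactor C_11 = 0
Entry delta = 2 - -5 = 7
Det delta = entry_delta * cofactor = 7 * 0 = 0

Answer: 0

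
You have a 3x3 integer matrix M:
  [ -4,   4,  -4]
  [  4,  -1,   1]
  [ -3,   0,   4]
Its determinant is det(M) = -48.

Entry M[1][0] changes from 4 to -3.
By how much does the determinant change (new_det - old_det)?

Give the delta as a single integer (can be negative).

Cofactor C_10 = -16
Entry delta = -3 - 4 = -7
Det delta = entry_delta * cofactor = -7 * -16 = 112

Answer: 112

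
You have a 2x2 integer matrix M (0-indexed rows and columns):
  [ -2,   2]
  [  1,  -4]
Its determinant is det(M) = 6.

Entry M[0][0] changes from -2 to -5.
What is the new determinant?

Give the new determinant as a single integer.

Answer: 18

Derivation:
det is linear in row 0: changing M[0][0] by delta changes det by delta * cofactor(0,0).
Cofactor C_00 = (-1)^(0+0) * minor(0,0) = -4
Entry delta = -5 - -2 = -3
Det delta = -3 * -4 = 12
New det = 6 + 12 = 18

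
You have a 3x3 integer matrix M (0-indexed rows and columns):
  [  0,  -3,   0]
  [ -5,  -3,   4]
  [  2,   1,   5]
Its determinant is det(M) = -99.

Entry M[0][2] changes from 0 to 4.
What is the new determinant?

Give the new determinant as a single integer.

det is linear in row 0: changing M[0][2] by delta changes det by delta * cofactor(0,2).
Cofactor C_02 = (-1)^(0+2) * minor(0,2) = 1
Entry delta = 4 - 0 = 4
Det delta = 4 * 1 = 4
New det = -99 + 4 = -95

Answer: -95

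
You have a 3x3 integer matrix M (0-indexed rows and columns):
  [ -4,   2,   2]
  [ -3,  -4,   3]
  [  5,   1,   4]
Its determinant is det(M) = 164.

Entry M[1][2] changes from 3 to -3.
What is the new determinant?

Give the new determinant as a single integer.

Answer: 80

Derivation:
det is linear in row 1: changing M[1][2] by delta changes det by delta * cofactor(1,2).
Cofactor C_12 = (-1)^(1+2) * minor(1,2) = 14
Entry delta = -3 - 3 = -6
Det delta = -6 * 14 = -84
New det = 164 + -84 = 80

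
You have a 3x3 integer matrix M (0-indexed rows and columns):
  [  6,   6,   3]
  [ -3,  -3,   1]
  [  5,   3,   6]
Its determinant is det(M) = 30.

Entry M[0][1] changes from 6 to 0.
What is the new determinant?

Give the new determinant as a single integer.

det is linear in row 0: changing M[0][1] by delta changes det by delta * cofactor(0,1).
Cofactor C_01 = (-1)^(0+1) * minor(0,1) = 23
Entry delta = 0 - 6 = -6
Det delta = -6 * 23 = -138
New det = 30 + -138 = -108

Answer: -108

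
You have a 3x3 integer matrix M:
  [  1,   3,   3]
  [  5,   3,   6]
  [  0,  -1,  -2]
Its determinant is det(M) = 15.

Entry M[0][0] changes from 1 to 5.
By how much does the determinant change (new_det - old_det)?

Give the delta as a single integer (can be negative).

Answer: 0

Derivation:
Cofactor C_00 = 0
Entry delta = 5 - 1 = 4
Det delta = entry_delta * cofactor = 4 * 0 = 0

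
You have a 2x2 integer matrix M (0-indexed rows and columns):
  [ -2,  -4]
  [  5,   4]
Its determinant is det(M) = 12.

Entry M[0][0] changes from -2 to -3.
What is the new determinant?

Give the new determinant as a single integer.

det is linear in row 0: changing M[0][0] by delta changes det by delta * cofactor(0,0).
Cofactor C_00 = (-1)^(0+0) * minor(0,0) = 4
Entry delta = -3 - -2 = -1
Det delta = -1 * 4 = -4
New det = 12 + -4 = 8

Answer: 8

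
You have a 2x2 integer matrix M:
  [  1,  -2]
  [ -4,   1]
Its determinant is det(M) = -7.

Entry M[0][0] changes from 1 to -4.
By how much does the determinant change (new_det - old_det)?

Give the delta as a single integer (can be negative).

Cofactor C_00 = 1
Entry delta = -4 - 1 = -5
Det delta = entry_delta * cofactor = -5 * 1 = -5

Answer: -5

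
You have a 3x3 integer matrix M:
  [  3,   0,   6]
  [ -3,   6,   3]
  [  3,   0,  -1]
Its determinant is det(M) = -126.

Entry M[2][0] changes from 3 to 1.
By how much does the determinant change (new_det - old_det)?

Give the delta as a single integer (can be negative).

Cofactor C_20 = -36
Entry delta = 1 - 3 = -2
Det delta = entry_delta * cofactor = -2 * -36 = 72

Answer: 72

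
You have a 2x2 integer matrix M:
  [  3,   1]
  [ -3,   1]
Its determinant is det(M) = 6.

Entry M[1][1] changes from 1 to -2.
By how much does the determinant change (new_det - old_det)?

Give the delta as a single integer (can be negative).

Cofactor C_11 = 3
Entry delta = -2 - 1 = -3
Det delta = entry_delta * cofactor = -3 * 3 = -9

Answer: -9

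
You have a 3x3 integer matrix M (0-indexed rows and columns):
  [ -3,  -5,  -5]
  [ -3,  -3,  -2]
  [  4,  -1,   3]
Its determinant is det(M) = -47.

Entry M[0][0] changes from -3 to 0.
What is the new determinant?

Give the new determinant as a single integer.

Answer: -80

Derivation:
det is linear in row 0: changing M[0][0] by delta changes det by delta * cofactor(0,0).
Cofactor C_00 = (-1)^(0+0) * minor(0,0) = -11
Entry delta = 0 - -3 = 3
Det delta = 3 * -11 = -33
New det = -47 + -33 = -80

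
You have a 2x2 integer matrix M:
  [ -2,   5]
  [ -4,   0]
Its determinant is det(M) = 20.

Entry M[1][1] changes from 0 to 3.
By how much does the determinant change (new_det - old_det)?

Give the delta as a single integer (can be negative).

Cofactor C_11 = -2
Entry delta = 3 - 0 = 3
Det delta = entry_delta * cofactor = 3 * -2 = -6

Answer: -6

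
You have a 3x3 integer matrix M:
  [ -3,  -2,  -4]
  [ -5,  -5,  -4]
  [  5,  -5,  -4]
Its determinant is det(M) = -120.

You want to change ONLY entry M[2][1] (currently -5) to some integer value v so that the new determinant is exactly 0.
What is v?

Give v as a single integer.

Answer: 10

Derivation:
det is linear in entry M[2][1]: det = old_det + (v - -5) * C_21
Cofactor C_21 = 8
Want det = 0: -120 + (v - -5) * 8 = 0
  (v - -5) = 120 / 8 = 15
  v = -5 + (15) = 10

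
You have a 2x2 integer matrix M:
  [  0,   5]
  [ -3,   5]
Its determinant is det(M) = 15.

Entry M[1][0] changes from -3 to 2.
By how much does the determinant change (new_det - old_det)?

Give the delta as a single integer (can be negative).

Answer: -25

Derivation:
Cofactor C_10 = -5
Entry delta = 2 - -3 = 5
Det delta = entry_delta * cofactor = 5 * -5 = -25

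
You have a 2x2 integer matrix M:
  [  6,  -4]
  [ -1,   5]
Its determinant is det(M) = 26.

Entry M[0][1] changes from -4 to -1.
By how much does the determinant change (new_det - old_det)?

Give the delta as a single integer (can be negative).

Answer: 3

Derivation:
Cofactor C_01 = 1
Entry delta = -1 - -4 = 3
Det delta = entry_delta * cofactor = 3 * 1 = 3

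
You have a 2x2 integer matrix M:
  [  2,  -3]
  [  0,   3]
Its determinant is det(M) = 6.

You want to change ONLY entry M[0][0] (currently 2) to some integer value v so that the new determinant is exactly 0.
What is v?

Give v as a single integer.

det is linear in entry M[0][0]: det = old_det + (v - 2) * C_00
Cofactor C_00 = 3
Want det = 0: 6 + (v - 2) * 3 = 0
  (v - 2) = -6 / 3 = -2
  v = 2 + (-2) = 0

Answer: 0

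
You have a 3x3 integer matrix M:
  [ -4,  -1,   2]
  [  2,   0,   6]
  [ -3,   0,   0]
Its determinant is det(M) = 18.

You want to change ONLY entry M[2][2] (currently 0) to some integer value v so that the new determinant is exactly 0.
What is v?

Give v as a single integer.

Answer: -9

Derivation:
det is linear in entry M[2][2]: det = old_det + (v - 0) * C_22
Cofactor C_22 = 2
Want det = 0: 18 + (v - 0) * 2 = 0
  (v - 0) = -18 / 2 = -9
  v = 0 + (-9) = -9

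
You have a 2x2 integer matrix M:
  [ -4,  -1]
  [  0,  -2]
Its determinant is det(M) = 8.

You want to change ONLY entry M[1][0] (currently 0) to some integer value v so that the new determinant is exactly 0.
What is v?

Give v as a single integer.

Answer: -8

Derivation:
det is linear in entry M[1][0]: det = old_det + (v - 0) * C_10
Cofactor C_10 = 1
Want det = 0: 8 + (v - 0) * 1 = 0
  (v - 0) = -8 / 1 = -8
  v = 0 + (-8) = -8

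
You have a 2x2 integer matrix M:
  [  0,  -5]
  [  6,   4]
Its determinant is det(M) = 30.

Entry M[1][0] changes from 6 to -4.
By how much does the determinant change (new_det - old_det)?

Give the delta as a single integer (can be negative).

Answer: -50

Derivation:
Cofactor C_10 = 5
Entry delta = -4 - 6 = -10
Det delta = entry_delta * cofactor = -10 * 5 = -50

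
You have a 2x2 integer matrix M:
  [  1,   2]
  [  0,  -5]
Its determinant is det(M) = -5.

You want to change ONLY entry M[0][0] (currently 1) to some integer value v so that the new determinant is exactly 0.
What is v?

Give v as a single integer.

det is linear in entry M[0][0]: det = old_det + (v - 1) * C_00
Cofactor C_00 = -5
Want det = 0: -5 + (v - 1) * -5 = 0
  (v - 1) = 5 / -5 = -1
  v = 1 + (-1) = 0

Answer: 0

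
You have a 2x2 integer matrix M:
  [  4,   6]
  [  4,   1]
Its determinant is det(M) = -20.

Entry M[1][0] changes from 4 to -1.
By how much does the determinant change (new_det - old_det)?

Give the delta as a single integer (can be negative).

Answer: 30

Derivation:
Cofactor C_10 = -6
Entry delta = -1 - 4 = -5
Det delta = entry_delta * cofactor = -5 * -6 = 30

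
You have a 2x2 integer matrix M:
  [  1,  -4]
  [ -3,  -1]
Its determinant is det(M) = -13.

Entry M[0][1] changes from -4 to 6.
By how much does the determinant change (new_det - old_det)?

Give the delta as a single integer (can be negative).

Answer: 30

Derivation:
Cofactor C_01 = 3
Entry delta = 6 - -4 = 10
Det delta = entry_delta * cofactor = 10 * 3 = 30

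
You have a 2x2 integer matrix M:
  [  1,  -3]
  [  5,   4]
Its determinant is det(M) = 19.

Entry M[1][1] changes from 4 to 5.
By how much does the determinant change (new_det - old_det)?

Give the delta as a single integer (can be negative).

Answer: 1

Derivation:
Cofactor C_11 = 1
Entry delta = 5 - 4 = 1
Det delta = entry_delta * cofactor = 1 * 1 = 1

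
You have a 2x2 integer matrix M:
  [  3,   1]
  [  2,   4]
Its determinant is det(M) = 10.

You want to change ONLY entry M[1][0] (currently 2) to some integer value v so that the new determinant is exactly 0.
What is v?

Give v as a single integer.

Answer: 12

Derivation:
det is linear in entry M[1][0]: det = old_det + (v - 2) * C_10
Cofactor C_10 = -1
Want det = 0: 10 + (v - 2) * -1 = 0
  (v - 2) = -10 / -1 = 10
  v = 2 + (10) = 12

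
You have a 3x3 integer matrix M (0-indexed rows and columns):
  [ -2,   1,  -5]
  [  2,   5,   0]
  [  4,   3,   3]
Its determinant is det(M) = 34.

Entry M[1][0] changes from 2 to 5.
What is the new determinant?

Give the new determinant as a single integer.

Answer: -20

Derivation:
det is linear in row 1: changing M[1][0] by delta changes det by delta * cofactor(1,0).
Cofactor C_10 = (-1)^(1+0) * minor(1,0) = -18
Entry delta = 5 - 2 = 3
Det delta = 3 * -18 = -54
New det = 34 + -54 = -20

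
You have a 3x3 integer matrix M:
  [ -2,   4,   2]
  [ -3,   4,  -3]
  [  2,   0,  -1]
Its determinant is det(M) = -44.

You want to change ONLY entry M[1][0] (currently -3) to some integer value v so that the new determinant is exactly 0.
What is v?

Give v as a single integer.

det is linear in entry M[1][0]: det = old_det + (v - -3) * C_10
Cofactor C_10 = 4
Want det = 0: -44 + (v - -3) * 4 = 0
  (v - -3) = 44 / 4 = 11
  v = -3 + (11) = 8

Answer: 8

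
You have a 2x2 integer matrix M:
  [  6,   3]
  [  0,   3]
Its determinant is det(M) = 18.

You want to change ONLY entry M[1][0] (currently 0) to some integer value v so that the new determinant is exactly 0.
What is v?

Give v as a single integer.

Answer: 6

Derivation:
det is linear in entry M[1][0]: det = old_det + (v - 0) * C_10
Cofactor C_10 = -3
Want det = 0: 18 + (v - 0) * -3 = 0
  (v - 0) = -18 / -3 = 6
  v = 0 + (6) = 6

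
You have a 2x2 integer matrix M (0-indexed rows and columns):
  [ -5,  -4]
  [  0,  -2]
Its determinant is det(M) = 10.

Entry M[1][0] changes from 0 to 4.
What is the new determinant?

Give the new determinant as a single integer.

Answer: 26

Derivation:
det is linear in row 1: changing M[1][0] by delta changes det by delta * cofactor(1,0).
Cofactor C_10 = (-1)^(1+0) * minor(1,0) = 4
Entry delta = 4 - 0 = 4
Det delta = 4 * 4 = 16
New det = 10 + 16 = 26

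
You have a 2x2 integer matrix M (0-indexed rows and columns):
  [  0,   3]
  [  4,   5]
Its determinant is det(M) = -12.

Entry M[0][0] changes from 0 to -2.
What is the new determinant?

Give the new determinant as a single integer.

det is linear in row 0: changing M[0][0] by delta changes det by delta * cofactor(0,0).
Cofactor C_00 = (-1)^(0+0) * minor(0,0) = 5
Entry delta = -2 - 0 = -2
Det delta = -2 * 5 = -10
New det = -12 + -10 = -22

Answer: -22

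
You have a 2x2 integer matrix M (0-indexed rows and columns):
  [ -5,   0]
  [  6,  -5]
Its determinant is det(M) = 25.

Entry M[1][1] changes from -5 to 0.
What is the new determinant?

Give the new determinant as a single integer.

Answer: 0

Derivation:
det is linear in row 1: changing M[1][1] by delta changes det by delta * cofactor(1,1).
Cofactor C_11 = (-1)^(1+1) * minor(1,1) = -5
Entry delta = 0 - -5 = 5
Det delta = 5 * -5 = -25
New det = 25 + -25 = 0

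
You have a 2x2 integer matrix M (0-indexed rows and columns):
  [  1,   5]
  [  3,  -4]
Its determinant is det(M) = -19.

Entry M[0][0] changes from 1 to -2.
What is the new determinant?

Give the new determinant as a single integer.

Answer: -7

Derivation:
det is linear in row 0: changing M[0][0] by delta changes det by delta * cofactor(0,0).
Cofactor C_00 = (-1)^(0+0) * minor(0,0) = -4
Entry delta = -2 - 1 = -3
Det delta = -3 * -4 = 12
New det = -19 + 12 = -7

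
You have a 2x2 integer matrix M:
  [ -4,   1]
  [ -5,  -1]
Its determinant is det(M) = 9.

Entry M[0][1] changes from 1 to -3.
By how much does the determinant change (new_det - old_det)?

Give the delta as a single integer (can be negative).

Answer: -20

Derivation:
Cofactor C_01 = 5
Entry delta = -3 - 1 = -4
Det delta = entry_delta * cofactor = -4 * 5 = -20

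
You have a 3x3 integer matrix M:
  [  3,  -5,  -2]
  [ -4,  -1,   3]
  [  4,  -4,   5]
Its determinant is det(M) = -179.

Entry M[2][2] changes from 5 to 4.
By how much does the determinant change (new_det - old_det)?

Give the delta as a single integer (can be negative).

Answer: 23

Derivation:
Cofactor C_22 = -23
Entry delta = 4 - 5 = -1
Det delta = entry_delta * cofactor = -1 * -23 = 23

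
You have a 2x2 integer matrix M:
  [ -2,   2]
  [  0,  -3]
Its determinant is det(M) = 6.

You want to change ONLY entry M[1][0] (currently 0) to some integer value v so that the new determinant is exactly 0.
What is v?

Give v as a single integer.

Answer: 3

Derivation:
det is linear in entry M[1][0]: det = old_det + (v - 0) * C_10
Cofactor C_10 = -2
Want det = 0: 6 + (v - 0) * -2 = 0
  (v - 0) = -6 / -2 = 3
  v = 0 + (3) = 3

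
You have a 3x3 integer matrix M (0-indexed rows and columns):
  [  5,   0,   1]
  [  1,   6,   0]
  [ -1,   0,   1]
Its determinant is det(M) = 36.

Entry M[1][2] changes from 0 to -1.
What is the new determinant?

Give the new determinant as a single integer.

Answer: 36

Derivation:
det is linear in row 1: changing M[1][2] by delta changes det by delta * cofactor(1,2).
Cofactor C_12 = (-1)^(1+2) * minor(1,2) = 0
Entry delta = -1 - 0 = -1
Det delta = -1 * 0 = 0
New det = 36 + 0 = 36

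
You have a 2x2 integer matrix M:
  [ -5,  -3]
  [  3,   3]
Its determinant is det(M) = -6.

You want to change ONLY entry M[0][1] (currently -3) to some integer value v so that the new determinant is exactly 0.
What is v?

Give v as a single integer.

det is linear in entry M[0][1]: det = old_det + (v - -3) * C_01
Cofactor C_01 = -3
Want det = 0: -6 + (v - -3) * -3 = 0
  (v - -3) = 6 / -3 = -2
  v = -3 + (-2) = -5

Answer: -5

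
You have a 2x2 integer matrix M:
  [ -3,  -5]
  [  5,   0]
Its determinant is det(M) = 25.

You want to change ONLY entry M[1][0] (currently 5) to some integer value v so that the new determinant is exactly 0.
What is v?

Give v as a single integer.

det is linear in entry M[1][0]: det = old_det + (v - 5) * C_10
Cofactor C_10 = 5
Want det = 0: 25 + (v - 5) * 5 = 0
  (v - 5) = -25 / 5 = -5
  v = 5 + (-5) = 0

Answer: 0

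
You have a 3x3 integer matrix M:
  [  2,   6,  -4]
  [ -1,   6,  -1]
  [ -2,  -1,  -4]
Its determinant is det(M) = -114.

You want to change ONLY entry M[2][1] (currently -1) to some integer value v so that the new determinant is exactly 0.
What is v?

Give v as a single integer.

Answer: 18

Derivation:
det is linear in entry M[2][1]: det = old_det + (v - -1) * C_21
Cofactor C_21 = 6
Want det = 0: -114 + (v - -1) * 6 = 0
  (v - -1) = 114 / 6 = 19
  v = -1 + (19) = 18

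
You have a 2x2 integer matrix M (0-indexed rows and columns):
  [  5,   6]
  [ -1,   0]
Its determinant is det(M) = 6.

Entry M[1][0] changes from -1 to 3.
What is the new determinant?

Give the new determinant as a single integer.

Answer: -18

Derivation:
det is linear in row 1: changing M[1][0] by delta changes det by delta * cofactor(1,0).
Cofactor C_10 = (-1)^(1+0) * minor(1,0) = -6
Entry delta = 3 - -1 = 4
Det delta = 4 * -6 = -24
New det = 6 + -24 = -18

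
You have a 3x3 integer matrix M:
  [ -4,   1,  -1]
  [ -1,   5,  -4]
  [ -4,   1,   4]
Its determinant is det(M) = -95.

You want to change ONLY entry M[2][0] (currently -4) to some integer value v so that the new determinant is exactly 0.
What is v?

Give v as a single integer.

Answer: 91

Derivation:
det is linear in entry M[2][0]: det = old_det + (v - -4) * C_20
Cofactor C_20 = 1
Want det = 0: -95 + (v - -4) * 1 = 0
  (v - -4) = 95 / 1 = 95
  v = -4 + (95) = 91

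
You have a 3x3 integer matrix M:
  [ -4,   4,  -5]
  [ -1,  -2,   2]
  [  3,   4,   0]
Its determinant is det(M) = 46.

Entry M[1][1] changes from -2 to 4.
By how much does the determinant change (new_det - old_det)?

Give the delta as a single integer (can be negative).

Cofactor C_11 = 15
Entry delta = 4 - -2 = 6
Det delta = entry_delta * cofactor = 6 * 15 = 90

Answer: 90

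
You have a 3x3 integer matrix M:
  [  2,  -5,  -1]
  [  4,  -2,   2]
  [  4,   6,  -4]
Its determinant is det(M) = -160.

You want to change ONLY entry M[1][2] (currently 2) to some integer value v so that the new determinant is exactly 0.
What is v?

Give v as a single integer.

Answer: -3

Derivation:
det is linear in entry M[1][2]: det = old_det + (v - 2) * C_12
Cofactor C_12 = -32
Want det = 0: -160 + (v - 2) * -32 = 0
  (v - 2) = 160 / -32 = -5
  v = 2 + (-5) = -3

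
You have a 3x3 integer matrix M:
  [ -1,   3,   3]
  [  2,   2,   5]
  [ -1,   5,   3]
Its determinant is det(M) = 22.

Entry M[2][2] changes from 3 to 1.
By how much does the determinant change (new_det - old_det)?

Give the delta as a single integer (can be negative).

Cofactor C_22 = -8
Entry delta = 1 - 3 = -2
Det delta = entry_delta * cofactor = -2 * -8 = 16

Answer: 16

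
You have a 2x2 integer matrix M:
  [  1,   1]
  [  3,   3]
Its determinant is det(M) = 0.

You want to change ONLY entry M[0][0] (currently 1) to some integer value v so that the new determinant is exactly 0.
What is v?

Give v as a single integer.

det is linear in entry M[0][0]: det = old_det + (v - 1) * C_00
Cofactor C_00 = 3
Want det = 0: 0 + (v - 1) * 3 = 0
  (v - 1) = 0 / 3 = 0
  v = 1 + (0) = 1

Answer: 1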